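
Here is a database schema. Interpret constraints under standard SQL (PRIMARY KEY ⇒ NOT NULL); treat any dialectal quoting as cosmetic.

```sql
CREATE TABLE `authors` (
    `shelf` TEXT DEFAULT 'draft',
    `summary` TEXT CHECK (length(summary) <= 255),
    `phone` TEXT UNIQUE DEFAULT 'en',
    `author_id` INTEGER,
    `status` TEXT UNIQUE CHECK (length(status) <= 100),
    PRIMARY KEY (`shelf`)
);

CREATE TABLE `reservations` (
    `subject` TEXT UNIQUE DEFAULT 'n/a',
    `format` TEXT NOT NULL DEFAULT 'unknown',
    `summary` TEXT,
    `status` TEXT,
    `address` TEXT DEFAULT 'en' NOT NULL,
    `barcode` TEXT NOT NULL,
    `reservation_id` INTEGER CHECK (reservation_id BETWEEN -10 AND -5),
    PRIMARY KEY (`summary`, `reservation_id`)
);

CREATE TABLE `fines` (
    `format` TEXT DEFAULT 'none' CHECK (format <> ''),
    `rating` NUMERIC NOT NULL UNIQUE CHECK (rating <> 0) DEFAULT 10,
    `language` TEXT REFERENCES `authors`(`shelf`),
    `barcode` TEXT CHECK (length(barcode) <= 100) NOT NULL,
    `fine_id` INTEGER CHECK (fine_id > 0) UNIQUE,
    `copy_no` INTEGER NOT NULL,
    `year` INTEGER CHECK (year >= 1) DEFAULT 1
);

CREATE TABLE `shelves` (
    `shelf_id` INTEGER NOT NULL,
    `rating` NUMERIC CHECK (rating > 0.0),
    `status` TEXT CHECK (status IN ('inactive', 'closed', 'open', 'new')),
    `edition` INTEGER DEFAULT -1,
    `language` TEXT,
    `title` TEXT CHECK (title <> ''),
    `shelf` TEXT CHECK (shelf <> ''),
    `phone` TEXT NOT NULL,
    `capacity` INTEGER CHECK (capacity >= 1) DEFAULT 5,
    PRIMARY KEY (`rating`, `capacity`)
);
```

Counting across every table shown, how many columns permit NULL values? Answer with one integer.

15

authors: 4 nullable (summary, phone, author_id, status — PK (shelf) and explicit NOT NULL columns excluded).
reservations: 2 nullable (subject, status — PK (summary, reservation_id) and explicit NOT NULL columns excluded).
fines: 4 nullable (format, language, fine_id, year — PK none and explicit NOT NULL columns excluded).
shelves: 5 nullable (status, edition, language, title, shelf — PK (rating, capacity) and explicit NOT NULL columns excluded).
Total: 4 + 2 + 4 + 5 = 15.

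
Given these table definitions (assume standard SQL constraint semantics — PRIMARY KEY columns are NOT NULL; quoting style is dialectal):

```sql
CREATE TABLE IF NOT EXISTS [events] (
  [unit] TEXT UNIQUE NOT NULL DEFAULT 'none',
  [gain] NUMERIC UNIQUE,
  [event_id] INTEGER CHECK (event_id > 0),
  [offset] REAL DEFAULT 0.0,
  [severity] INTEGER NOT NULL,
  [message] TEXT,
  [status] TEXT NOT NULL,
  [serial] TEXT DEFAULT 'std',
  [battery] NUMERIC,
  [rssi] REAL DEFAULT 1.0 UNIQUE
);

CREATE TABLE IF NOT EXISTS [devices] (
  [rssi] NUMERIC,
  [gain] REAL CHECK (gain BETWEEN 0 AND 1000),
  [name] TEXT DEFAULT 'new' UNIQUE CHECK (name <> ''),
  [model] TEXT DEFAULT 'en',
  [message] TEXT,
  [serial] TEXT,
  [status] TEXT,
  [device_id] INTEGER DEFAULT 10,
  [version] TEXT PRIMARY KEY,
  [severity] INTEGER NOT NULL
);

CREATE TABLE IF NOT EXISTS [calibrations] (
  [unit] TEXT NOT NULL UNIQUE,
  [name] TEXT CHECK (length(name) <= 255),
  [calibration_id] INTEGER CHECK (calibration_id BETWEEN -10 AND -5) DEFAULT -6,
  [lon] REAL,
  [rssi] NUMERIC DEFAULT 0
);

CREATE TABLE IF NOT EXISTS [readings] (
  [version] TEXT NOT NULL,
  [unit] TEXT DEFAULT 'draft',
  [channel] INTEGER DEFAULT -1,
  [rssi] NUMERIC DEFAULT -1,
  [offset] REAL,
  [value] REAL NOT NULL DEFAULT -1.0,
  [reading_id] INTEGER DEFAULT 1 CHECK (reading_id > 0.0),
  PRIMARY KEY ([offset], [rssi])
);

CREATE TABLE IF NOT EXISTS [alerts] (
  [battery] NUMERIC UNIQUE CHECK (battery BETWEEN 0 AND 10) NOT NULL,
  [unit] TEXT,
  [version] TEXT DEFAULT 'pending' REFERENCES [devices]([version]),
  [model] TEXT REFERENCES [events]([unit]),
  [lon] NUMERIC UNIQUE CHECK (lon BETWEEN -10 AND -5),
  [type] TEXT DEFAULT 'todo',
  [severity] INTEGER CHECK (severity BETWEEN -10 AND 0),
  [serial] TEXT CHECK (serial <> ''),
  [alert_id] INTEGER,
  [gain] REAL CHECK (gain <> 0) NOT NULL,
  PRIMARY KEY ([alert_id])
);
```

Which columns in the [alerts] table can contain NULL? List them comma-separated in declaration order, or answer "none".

- battery: declared NOT NULL → not nullable.
- unit: no NOT NULL constraint applies → nullable.
- version: a foreign key column may be NULL unless separately constrained → nullable.
- model: a foreign key column may be NULL unless separately constrained → nullable.
- lon: CHECK does not forbid NULL (a CHECK constraint passes when its expression is NULL) → nullable.
- type: DEFAULT only fills an omitted column; an explicit NULL is still allowed → nullable.
- severity: CHECK does not forbid NULL (a CHECK constraint passes when its expression is NULL) → nullable.
- serial: CHECK does not forbid NULL (a CHECK constraint passes when its expression is NULL) → nullable.
- alert_id: part of the PRIMARY KEY, which implies NOT NULL → not nullable.
- gain: declared NOT NULL → not nullable.

unit, version, model, lon, type, severity, serial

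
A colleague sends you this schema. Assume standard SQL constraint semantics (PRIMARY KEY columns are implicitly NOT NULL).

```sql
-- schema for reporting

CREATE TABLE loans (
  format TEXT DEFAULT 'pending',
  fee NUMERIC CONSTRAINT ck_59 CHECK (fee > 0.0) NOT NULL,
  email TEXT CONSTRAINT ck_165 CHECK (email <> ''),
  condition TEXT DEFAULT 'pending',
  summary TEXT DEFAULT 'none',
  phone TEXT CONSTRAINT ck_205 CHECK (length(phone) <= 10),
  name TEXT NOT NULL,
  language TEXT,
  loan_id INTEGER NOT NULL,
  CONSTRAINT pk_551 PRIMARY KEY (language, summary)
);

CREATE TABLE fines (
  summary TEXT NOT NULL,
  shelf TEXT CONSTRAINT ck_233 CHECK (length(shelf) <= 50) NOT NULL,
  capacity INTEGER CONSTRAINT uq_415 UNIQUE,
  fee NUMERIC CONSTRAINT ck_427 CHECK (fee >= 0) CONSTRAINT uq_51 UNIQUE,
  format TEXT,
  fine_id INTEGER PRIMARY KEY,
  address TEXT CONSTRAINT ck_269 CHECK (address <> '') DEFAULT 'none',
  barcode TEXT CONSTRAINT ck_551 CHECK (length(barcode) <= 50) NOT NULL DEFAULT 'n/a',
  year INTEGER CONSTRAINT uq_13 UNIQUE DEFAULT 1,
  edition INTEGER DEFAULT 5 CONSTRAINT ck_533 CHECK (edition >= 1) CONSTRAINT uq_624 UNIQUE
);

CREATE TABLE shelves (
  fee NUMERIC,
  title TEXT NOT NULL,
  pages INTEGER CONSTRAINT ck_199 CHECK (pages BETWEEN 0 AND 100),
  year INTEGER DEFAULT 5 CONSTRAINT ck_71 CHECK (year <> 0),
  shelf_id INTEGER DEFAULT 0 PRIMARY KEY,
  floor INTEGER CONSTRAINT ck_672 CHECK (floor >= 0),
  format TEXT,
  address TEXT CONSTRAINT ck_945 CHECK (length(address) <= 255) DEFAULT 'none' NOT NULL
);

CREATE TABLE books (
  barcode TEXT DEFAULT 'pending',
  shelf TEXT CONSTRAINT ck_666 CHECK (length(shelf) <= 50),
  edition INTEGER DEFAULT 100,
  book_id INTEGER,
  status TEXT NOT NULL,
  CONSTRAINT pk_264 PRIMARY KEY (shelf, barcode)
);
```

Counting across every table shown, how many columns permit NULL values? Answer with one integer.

17

loans: 4 nullable (format, email, condition, phone — PK (language, summary) and explicit NOT NULL columns excluded).
fines: 6 nullable (capacity, fee, format, address, year, edition — PK (fine_id) and explicit NOT NULL columns excluded).
shelves: 5 nullable (fee, pages, year, floor, format — PK (shelf_id) and explicit NOT NULL columns excluded).
books: 2 nullable (edition, book_id — PK (shelf, barcode) and explicit NOT NULL columns excluded).
Total: 4 + 6 + 5 + 2 = 17.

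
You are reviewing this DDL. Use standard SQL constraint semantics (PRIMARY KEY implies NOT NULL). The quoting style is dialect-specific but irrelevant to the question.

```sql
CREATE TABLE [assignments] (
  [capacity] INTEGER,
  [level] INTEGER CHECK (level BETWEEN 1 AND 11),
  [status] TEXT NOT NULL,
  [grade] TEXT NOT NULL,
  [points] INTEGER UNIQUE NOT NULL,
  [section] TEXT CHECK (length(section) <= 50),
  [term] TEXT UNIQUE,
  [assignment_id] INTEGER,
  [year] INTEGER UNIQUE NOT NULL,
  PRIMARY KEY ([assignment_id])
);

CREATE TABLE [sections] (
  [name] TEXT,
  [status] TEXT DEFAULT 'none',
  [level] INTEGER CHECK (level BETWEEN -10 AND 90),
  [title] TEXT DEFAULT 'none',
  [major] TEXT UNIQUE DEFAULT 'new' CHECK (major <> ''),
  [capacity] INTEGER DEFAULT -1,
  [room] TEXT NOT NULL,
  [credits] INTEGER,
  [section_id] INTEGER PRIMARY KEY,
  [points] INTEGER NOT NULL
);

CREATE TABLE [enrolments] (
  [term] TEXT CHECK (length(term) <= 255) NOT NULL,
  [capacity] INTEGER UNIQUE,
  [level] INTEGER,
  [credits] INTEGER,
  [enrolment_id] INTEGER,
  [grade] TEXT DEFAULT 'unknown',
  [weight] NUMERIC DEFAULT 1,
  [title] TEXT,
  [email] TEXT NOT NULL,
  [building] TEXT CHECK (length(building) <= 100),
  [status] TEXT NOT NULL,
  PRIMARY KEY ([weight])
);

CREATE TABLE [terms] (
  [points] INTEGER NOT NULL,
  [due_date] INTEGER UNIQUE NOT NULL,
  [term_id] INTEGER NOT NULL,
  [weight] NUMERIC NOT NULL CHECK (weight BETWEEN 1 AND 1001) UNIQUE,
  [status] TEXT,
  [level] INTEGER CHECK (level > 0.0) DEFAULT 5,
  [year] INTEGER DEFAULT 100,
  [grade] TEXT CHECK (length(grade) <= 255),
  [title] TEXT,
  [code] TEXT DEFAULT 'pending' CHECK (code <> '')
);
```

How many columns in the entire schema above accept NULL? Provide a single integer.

24

assignments: 4 nullable (capacity, level, section, term — PK (assignment_id) and explicit NOT NULL columns excluded).
sections: 7 nullable (name, status, level, title, major, capacity, credits — PK (section_id) and explicit NOT NULL columns excluded).
enrolments: 7 nullable (capacity, level, credits, enrolment_id, grade, title, building — PK (weight) and explicit NOT NULL columns excluded).
terms: 6 nullable (status, level, year, grade, title, code — PK none and explicit NOT NULL columns excluded).
Total: 4 + 7 + 7 + 6 = 24.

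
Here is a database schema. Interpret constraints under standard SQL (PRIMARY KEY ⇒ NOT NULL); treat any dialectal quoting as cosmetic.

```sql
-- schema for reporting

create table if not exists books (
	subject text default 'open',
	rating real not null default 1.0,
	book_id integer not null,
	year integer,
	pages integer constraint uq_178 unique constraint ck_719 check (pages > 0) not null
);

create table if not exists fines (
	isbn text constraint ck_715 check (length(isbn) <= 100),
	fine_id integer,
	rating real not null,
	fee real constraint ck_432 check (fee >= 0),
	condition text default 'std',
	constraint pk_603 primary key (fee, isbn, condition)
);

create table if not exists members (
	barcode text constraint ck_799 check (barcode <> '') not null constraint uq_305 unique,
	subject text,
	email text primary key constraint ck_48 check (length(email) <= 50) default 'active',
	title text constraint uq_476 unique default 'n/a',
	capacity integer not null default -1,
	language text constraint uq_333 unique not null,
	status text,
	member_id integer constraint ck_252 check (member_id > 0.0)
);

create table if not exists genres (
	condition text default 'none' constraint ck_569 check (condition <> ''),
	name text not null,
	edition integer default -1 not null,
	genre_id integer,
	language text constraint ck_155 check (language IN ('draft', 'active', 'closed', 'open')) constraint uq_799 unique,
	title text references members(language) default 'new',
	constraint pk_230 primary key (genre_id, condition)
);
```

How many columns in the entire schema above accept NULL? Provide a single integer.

books: 2 nullable (subject, year — PK none and explicit NOT NULL columns excluded).
fines: 1 nullable (fine_id — PK (fee, isbn, condition) and explicit NOT NULL columns excluded).
members: 4 nullable (subject, title, status, member_id — PK (email) and explicit NOT NULL columns excluded).
genres: 2 nullable (language, title — PK (genre_id, condition) and explicit NOT NULL columns excluded).
Total: 2 + 1 + 4 + 2 = 9.

9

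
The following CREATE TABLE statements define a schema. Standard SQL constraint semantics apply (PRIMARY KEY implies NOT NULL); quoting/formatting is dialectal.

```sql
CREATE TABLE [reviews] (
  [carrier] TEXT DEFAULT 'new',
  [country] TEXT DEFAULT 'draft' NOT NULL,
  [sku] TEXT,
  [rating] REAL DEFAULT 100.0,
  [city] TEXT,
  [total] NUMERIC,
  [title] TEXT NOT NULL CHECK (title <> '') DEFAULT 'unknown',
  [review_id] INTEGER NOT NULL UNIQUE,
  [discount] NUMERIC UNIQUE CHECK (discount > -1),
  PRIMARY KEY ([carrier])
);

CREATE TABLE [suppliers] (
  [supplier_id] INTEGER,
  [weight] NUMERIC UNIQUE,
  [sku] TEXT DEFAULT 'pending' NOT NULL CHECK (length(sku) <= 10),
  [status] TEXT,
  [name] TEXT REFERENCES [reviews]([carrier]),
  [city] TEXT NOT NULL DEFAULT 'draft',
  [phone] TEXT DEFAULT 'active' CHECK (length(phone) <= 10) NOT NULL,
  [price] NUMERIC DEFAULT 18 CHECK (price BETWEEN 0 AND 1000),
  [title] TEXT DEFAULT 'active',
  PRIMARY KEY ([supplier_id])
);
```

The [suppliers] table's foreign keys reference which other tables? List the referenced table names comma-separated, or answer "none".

- name REFERENCES reviews(carrier).

reviews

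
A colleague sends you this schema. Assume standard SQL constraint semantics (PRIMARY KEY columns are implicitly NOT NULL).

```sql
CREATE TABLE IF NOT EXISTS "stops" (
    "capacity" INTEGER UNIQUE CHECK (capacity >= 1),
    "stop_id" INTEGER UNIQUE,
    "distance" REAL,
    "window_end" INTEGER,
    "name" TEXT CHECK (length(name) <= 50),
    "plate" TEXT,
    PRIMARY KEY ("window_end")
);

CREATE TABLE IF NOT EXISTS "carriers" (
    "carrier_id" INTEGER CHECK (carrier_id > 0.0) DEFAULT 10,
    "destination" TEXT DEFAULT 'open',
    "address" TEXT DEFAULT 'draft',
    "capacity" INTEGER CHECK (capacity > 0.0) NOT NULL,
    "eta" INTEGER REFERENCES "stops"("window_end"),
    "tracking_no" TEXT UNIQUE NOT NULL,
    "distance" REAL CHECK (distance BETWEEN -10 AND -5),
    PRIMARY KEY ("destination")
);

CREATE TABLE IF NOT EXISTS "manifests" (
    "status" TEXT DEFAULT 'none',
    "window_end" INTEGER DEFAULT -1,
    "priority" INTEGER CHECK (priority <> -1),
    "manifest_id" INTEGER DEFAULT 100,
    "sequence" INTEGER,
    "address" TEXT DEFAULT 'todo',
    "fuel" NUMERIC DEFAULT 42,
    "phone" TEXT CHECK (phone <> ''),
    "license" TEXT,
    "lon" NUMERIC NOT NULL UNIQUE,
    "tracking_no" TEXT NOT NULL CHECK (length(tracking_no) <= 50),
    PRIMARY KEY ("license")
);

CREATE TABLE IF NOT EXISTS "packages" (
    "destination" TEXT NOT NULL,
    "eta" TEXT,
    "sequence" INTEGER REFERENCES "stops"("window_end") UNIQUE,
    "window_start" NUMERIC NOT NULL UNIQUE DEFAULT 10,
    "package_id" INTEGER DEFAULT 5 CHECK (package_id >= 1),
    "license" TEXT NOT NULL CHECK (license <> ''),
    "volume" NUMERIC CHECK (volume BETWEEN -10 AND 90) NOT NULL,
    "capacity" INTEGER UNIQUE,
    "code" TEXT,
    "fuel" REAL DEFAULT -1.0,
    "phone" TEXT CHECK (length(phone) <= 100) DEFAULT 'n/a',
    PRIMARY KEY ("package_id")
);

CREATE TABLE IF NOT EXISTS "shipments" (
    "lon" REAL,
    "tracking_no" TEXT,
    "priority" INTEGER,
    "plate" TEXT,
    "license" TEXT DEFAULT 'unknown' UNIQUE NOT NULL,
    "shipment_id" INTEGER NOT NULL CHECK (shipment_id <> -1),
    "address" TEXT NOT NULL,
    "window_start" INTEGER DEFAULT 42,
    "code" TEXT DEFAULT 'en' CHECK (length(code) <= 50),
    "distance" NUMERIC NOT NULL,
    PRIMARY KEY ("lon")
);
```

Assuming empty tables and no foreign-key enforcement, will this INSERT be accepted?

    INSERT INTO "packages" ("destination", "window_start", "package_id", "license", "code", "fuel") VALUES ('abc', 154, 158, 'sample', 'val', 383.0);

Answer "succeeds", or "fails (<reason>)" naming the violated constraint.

fails (NOT NULL on volume)

volume is omitted from the column list and has no DEFAULT, so it would receive NULL.
But volume is declared NOT NULL.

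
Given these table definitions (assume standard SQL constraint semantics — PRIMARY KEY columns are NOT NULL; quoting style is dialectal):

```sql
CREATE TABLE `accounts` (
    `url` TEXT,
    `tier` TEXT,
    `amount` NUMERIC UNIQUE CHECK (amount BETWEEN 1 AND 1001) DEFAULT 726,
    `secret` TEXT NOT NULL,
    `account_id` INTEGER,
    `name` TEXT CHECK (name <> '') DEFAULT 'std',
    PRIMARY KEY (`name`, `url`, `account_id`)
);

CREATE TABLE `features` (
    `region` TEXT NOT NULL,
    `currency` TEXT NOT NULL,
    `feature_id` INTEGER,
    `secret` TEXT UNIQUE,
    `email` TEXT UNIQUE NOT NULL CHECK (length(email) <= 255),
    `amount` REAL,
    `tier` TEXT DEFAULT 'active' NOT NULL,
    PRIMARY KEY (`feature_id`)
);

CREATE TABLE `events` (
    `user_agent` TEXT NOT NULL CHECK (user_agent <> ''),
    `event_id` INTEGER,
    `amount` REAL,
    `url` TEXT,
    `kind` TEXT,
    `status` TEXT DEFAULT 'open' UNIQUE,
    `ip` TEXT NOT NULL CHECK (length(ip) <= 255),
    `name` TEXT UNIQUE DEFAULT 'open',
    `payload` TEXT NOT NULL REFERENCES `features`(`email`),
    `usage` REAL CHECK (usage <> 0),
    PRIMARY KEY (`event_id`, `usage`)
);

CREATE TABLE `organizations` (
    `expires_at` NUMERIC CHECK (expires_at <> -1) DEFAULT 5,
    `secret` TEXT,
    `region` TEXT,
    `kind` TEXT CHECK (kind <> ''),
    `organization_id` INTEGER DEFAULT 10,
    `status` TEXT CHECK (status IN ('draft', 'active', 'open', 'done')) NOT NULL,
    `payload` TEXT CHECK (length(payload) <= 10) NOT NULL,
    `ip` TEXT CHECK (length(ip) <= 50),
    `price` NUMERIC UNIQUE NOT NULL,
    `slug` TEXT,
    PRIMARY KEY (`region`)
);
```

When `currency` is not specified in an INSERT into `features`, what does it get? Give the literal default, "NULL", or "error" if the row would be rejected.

error

currency has no DEFAULT clause.
Omitting it would insert NULL, but it is declared NOT NULL, so the INSERT fails.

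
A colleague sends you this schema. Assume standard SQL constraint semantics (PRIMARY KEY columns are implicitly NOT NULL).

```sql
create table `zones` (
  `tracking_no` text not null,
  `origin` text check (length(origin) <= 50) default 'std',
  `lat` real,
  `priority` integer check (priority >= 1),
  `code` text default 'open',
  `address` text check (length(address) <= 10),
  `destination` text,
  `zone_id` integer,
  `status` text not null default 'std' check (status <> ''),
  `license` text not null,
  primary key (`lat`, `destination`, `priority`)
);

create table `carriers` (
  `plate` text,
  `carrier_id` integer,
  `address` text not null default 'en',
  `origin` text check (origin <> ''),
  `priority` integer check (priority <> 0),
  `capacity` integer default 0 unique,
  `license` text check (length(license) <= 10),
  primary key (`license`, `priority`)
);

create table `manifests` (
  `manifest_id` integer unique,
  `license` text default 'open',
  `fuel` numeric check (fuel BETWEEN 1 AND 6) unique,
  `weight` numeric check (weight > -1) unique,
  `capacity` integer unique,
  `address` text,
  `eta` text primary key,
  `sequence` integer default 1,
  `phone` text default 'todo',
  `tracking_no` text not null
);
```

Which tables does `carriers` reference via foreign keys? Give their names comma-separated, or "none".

none

No column in carriers has a REFERENCES clause.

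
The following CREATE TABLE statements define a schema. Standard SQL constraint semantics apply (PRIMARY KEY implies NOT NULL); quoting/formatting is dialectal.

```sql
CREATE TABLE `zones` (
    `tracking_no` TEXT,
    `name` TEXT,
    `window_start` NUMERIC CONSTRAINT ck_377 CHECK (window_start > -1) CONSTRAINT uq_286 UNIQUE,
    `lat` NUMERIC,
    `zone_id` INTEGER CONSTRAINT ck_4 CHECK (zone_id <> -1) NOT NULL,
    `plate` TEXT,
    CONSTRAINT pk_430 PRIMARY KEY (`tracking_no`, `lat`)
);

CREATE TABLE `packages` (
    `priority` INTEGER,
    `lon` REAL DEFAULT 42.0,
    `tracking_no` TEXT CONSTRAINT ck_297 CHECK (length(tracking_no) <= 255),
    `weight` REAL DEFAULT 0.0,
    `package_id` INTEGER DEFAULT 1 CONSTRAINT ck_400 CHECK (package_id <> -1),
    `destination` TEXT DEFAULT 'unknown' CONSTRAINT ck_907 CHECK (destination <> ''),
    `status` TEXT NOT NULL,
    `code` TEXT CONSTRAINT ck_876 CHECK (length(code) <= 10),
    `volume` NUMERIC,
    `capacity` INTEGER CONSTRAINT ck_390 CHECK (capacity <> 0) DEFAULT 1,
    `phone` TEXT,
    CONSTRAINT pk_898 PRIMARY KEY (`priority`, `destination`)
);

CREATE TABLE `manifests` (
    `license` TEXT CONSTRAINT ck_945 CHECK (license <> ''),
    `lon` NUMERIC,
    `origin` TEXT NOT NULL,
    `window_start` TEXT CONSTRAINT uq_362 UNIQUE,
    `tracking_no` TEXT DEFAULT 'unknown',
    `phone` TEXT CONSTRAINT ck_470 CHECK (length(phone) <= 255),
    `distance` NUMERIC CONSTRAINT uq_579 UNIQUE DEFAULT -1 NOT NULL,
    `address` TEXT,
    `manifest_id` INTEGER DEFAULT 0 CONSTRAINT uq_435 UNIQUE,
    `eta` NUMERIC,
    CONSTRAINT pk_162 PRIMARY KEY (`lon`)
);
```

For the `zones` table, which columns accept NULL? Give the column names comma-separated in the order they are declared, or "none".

name, window_start, plate

- tracking_no: part of the PRIMARY KEY, which implies NOT NULL → not nullable.
- name: no NOT NULL constraint applies → nullable.
- window_start: CHECK does not forbid NULL (a CHECK constraint passes when its expression is NULL) → nullable.
- lat: part of the PRIMARY KEY, which implies NOT NULL → not nullable.
- zone_id: declared NOT NULL → not nullable.
- plate: no NOT NULL constraint applies → nullable.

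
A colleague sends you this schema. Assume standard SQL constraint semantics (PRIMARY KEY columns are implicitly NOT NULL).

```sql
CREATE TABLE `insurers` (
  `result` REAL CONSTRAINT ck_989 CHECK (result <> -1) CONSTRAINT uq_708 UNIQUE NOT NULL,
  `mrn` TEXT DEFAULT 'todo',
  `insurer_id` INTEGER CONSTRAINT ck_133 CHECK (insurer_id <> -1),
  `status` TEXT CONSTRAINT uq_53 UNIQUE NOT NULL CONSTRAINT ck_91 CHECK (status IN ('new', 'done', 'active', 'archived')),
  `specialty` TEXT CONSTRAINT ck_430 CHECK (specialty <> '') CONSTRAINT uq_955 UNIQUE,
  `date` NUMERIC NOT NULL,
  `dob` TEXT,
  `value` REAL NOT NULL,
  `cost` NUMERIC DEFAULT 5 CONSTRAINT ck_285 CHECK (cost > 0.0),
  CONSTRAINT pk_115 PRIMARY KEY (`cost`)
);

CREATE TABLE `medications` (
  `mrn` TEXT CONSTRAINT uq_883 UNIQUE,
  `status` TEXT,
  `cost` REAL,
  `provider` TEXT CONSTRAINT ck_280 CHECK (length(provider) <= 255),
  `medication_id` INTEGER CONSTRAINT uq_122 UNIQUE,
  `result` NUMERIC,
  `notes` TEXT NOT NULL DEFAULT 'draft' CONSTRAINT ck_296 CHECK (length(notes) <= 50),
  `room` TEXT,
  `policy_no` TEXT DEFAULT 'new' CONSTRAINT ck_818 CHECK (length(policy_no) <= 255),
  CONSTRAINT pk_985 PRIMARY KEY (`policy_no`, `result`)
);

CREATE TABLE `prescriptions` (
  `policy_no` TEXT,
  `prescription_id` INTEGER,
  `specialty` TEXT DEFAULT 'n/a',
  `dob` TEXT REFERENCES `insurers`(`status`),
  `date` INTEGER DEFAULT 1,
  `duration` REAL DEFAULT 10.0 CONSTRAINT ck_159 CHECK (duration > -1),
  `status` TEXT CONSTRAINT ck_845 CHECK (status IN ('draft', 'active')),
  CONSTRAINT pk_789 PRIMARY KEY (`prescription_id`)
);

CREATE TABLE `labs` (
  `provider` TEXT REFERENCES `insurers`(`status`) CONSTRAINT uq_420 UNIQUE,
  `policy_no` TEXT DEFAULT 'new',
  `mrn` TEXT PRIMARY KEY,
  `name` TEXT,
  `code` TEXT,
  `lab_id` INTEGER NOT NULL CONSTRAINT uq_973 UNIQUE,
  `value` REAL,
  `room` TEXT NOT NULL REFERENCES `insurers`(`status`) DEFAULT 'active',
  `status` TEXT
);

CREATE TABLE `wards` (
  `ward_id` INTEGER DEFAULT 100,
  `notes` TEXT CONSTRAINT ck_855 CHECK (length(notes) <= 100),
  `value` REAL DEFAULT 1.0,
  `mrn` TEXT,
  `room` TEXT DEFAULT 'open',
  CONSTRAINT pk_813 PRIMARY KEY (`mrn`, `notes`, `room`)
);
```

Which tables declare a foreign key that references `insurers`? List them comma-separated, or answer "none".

- prescriptions.dob references insurers(status).
- labs.provider references insurers(status).
- labs.room references insurers(status).

prescriptions, labs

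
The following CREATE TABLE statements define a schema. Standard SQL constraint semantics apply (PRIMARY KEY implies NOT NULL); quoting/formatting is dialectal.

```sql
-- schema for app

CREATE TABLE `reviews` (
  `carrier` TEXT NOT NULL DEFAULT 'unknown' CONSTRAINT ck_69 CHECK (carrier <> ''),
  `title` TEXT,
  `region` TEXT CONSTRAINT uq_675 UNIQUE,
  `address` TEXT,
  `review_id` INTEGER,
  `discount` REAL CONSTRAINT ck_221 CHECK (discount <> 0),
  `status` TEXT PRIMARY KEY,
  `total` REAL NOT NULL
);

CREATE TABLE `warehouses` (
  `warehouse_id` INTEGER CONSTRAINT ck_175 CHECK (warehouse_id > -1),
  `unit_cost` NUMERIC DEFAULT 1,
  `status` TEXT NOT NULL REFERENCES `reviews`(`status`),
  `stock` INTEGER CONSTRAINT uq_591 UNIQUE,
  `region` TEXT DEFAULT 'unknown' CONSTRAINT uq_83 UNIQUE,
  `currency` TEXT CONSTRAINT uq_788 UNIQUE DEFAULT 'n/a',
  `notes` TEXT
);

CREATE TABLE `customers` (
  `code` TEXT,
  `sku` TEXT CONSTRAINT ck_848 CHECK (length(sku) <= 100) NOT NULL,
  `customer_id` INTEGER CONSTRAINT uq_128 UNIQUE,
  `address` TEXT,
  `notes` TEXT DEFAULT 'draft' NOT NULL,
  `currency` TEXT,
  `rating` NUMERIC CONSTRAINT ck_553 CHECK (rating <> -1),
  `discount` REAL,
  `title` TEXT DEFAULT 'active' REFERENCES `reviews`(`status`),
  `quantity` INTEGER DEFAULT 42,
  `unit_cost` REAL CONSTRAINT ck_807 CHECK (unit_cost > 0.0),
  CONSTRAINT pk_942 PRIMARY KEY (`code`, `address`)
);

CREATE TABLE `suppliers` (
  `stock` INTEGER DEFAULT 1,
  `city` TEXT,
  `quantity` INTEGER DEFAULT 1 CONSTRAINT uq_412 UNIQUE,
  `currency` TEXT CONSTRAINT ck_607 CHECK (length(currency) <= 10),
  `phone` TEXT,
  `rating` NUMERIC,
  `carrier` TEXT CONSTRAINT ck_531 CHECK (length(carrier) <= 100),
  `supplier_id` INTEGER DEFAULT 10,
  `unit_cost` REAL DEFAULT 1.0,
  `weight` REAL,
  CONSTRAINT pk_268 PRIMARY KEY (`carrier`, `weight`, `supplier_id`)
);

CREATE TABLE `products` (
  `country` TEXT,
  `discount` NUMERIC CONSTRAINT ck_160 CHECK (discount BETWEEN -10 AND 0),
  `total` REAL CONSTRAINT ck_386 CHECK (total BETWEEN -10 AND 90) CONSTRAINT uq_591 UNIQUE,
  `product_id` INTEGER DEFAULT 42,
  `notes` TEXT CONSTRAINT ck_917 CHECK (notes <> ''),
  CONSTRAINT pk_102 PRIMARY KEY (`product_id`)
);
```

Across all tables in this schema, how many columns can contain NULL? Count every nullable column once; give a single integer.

29

reviews: 5 nullable (title, region, address, review_id, discount — PK (status) and explicit NOT NULL columns excluded).
warehouses: 6 nullable (warehouse_id, unit_cost, stock, region, currency, notes — PK none and explicit NOT NULL columns excluded).
customers: 7 nullable (customer_id, currency, rating, discount, title, quantity, unit_cost — PK (code, address) and explicit NOT NULL columns excluded).
suppliers: 7 nullable (stock, city, quantity, currency, phone, rating, unit_cost — PK (carrier, weight, supplier_id) and explicit NOT NULL columns excluded).
products: 4 nullable (country, discount, total, notes — PK (product_id) and explicit NOT NULL columns excluded).
Total: 5 + 6 + 7 + 7 + 4 = 29.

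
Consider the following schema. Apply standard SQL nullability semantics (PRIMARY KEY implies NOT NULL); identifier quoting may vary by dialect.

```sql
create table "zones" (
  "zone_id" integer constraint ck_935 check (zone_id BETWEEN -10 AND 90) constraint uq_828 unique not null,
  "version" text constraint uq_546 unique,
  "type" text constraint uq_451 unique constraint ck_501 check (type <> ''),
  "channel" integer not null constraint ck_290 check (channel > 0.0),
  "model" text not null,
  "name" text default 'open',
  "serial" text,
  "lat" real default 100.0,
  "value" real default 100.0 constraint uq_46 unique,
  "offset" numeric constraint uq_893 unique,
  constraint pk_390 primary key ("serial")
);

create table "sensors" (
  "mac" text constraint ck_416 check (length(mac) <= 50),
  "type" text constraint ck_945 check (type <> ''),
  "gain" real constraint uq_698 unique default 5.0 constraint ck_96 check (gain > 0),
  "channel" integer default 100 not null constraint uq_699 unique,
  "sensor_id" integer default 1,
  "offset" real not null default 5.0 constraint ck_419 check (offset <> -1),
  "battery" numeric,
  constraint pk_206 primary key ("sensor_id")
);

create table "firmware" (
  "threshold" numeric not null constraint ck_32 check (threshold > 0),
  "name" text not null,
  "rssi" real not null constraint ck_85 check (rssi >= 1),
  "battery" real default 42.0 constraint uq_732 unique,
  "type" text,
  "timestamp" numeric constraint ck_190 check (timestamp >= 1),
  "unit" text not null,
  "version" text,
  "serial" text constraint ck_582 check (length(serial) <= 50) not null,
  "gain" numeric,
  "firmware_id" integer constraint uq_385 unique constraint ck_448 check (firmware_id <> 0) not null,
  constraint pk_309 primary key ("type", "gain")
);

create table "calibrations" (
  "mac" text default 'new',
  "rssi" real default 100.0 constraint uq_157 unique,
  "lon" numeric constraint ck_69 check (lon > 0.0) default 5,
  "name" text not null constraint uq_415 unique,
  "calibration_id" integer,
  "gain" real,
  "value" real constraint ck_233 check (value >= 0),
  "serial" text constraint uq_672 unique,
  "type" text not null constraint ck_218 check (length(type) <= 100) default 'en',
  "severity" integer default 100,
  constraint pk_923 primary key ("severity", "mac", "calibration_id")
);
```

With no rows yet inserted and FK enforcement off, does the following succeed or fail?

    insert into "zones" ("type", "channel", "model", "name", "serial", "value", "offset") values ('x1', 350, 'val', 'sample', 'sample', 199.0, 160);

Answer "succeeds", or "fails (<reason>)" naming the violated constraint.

zone_id is omitted from the column list and has no DEFAULT, so it would receive NULL.
But zone_id is declared NOT NULL.

fails (NOT NULL on zone_id)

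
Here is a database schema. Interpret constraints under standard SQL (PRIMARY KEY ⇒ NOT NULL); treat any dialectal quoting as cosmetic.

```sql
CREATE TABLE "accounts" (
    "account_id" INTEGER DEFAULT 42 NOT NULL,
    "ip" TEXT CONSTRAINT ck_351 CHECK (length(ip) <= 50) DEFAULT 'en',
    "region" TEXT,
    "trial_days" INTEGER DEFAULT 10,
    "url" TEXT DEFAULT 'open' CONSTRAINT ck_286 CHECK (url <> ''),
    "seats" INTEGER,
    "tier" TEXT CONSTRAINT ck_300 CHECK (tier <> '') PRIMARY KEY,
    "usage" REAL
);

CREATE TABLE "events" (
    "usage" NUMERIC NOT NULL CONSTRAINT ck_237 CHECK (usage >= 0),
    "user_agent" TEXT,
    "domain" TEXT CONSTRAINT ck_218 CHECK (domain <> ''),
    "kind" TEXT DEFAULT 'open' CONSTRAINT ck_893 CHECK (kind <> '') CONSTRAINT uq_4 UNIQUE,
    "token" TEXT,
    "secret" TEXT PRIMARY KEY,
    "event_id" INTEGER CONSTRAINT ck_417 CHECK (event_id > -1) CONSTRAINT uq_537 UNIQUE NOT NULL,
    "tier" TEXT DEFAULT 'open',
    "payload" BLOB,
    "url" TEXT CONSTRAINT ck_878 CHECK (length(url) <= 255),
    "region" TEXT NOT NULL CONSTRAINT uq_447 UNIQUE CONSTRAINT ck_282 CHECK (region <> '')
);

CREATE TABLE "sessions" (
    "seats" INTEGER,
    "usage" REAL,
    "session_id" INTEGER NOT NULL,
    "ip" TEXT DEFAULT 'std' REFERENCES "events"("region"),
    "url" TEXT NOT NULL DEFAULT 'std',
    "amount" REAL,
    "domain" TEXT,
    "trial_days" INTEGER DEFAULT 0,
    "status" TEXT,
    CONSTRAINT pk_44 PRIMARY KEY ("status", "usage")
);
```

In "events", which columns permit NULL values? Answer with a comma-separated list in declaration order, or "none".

- usage: declared NOT NULL → not nullable.
- user_agent: no NOT NULL constraint applies → nullable.
- domain: CHECK does not forbid NULL (a CHECK constraint passes when its expression is NULL) → nullable.
- kind: CHECK does not forbid NULL (a CHECK constraint passes when its expression is NULL) → nullable.
- token: no NOT NULL constraint applies → nullable.
- secret: part of the PRIMARY KEY, which implies NOT NULL → not nullable.
- event_id: declared NOT NULL → not nullable.
- tier: DEFAULT only fills an omitted column; an explicit NULL is still allowed → nullable.
- payload: no NOT NULL constraint applies → nullable.
- url: CHECK does not forbid NULL (a CHECK constraint passes when its expression is NULL) → nullable.
- region: declared NOT NULL → not nullable.

user_agent, domain, kind, token, tier, payload, url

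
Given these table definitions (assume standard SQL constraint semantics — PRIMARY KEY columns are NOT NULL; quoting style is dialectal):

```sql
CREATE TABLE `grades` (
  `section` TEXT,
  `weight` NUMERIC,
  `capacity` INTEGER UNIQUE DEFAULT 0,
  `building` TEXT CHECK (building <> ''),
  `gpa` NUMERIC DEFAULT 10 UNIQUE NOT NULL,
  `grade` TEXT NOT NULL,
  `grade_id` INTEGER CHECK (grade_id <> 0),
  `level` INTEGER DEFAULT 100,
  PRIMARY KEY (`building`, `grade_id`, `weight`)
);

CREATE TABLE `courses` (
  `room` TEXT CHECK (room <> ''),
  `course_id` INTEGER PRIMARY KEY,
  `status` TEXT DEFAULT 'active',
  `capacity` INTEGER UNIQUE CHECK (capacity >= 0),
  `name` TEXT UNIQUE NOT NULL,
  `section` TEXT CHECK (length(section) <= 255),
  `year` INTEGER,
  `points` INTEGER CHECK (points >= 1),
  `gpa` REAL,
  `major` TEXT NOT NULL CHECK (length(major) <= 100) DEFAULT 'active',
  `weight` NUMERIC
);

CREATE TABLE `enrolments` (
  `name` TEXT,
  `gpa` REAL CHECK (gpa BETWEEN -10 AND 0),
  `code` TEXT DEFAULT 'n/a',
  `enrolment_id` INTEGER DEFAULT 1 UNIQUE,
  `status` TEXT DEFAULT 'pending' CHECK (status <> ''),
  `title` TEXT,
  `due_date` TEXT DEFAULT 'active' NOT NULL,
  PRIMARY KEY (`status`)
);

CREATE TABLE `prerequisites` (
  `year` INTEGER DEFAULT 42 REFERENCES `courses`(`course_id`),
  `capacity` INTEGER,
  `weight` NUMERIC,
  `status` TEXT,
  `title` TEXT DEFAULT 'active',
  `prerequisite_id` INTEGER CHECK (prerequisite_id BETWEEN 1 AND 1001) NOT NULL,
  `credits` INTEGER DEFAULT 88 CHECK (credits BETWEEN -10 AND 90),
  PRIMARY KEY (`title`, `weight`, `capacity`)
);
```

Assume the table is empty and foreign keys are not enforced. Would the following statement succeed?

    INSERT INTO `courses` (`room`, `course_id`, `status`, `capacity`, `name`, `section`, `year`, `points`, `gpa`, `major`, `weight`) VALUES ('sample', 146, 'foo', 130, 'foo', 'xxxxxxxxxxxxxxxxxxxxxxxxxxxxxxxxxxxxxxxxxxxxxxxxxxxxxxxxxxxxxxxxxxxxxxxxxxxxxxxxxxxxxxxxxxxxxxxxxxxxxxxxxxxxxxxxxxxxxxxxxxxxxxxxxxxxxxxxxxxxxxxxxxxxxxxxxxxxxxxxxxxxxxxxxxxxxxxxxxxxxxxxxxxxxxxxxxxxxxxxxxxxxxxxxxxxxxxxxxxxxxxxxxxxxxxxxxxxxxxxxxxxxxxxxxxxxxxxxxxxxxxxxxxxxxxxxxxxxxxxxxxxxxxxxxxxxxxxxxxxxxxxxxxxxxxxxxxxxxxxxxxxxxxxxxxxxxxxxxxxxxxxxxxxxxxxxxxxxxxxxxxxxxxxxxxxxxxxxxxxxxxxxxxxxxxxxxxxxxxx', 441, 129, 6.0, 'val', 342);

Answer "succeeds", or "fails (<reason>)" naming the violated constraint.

The value 'xxxxxxxxxxxxxxxxxxxxxxxxxxxxxxxxxxxxxxxxxxxxxxxxxxxxxxxxxxxxxxxxxxxxxxxxxxxxxxxxxxxxxxxxxxxxxxxxxxxxxxxxxxxxxxxxxxxxxxxxxxxxxxxxxxxxxxxxxxxxxxxxxxxxxxxxxxxxxxxxxxxxxxxxxxxxxxxxxxxxxxxxxxxxxxxxxxxxxxxxxxxxxxxxxxxxxxxxxxxxxxxxxxxxxxxxxxxxxxxxxxxxxxxxxxxxxxxxxxxxxxxxxxxxxxxxxxxxxxxxxxxxxxxxxxxxxxxxxxxxxxxxxxxxxxxxxxxxxxxxxxxxxxxxxxxxxxxxxxxxxxxxxxxxxxxxxxxxxxxxxxxxxxxxxxxxxxxxxxxxxxxxxxxxxxxxxxxxxxxx' for section violates CHECK (length(section) <= 255).

fails (CHECK on section)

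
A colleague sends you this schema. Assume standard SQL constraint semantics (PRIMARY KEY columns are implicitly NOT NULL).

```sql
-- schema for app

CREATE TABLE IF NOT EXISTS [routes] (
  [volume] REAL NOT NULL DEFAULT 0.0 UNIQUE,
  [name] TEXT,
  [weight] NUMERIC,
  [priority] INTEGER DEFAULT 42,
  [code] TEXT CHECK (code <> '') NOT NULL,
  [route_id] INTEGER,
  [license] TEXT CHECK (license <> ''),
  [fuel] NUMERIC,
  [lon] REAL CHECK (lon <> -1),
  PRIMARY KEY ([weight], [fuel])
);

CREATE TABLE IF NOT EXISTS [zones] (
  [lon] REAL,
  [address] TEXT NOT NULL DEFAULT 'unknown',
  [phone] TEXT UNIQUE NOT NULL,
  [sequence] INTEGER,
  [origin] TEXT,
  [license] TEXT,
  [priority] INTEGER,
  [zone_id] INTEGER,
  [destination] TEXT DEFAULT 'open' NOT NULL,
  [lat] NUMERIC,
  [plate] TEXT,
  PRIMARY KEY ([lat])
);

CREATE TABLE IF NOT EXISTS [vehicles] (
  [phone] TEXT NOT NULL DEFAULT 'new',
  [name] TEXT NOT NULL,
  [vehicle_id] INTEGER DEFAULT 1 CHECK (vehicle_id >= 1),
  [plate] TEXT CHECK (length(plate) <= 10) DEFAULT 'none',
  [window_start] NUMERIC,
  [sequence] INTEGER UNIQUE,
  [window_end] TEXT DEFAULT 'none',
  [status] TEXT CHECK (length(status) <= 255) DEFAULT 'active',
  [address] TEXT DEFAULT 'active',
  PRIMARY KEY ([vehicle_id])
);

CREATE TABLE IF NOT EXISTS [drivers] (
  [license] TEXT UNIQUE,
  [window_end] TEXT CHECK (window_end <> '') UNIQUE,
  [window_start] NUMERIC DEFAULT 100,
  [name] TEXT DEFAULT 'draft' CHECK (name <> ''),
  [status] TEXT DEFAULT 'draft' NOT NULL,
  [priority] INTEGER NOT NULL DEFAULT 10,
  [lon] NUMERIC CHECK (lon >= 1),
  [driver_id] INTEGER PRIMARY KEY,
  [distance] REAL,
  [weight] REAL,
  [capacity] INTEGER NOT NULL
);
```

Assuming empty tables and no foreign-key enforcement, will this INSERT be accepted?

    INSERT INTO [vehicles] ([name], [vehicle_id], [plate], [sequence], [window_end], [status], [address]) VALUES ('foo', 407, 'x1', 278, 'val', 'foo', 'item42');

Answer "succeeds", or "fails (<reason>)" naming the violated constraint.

NOT NULL columns: name is supplied; phone defaults to 'new'; vehicle_id is supplied.
CHECK constraints: 407 satisfies (vehicle_id >= 1); 'x1' satisfies (length(plate) <= 10); 'foo' satisfies (length(status) <= 255).
No constraint is violated.

succeeds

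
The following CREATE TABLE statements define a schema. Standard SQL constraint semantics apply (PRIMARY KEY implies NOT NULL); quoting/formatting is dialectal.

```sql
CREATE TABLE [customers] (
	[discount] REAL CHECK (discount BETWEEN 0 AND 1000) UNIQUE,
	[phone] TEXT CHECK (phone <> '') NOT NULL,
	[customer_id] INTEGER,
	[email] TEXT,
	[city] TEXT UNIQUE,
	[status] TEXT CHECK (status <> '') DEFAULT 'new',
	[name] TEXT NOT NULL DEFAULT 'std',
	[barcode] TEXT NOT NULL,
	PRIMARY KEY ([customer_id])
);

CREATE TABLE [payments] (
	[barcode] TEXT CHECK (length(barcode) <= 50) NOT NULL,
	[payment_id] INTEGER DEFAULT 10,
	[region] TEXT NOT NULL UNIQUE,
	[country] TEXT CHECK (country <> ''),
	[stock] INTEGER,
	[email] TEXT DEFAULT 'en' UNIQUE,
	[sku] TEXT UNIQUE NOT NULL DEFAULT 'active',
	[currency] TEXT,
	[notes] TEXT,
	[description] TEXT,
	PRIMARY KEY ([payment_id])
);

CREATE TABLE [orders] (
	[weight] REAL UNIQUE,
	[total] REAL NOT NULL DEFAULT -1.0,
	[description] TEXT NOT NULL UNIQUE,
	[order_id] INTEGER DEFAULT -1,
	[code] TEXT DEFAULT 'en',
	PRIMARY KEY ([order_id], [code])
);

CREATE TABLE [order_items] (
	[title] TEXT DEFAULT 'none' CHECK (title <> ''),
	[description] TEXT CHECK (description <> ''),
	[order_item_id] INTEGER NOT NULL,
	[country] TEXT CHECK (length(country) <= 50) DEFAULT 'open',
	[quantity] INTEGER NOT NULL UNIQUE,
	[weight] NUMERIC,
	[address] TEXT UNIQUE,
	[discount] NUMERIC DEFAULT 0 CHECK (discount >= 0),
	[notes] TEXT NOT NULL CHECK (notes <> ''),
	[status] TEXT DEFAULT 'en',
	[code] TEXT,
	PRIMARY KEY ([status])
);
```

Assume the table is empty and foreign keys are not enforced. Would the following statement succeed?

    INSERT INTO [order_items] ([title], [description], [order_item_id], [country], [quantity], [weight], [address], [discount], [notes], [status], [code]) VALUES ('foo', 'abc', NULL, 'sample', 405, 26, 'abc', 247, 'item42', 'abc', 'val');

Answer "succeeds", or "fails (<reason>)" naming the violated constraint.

order_item_id is explicitly set to NULL, but order_item_id is declared NOT NULL.

fails (NOT NULL on order_item_id)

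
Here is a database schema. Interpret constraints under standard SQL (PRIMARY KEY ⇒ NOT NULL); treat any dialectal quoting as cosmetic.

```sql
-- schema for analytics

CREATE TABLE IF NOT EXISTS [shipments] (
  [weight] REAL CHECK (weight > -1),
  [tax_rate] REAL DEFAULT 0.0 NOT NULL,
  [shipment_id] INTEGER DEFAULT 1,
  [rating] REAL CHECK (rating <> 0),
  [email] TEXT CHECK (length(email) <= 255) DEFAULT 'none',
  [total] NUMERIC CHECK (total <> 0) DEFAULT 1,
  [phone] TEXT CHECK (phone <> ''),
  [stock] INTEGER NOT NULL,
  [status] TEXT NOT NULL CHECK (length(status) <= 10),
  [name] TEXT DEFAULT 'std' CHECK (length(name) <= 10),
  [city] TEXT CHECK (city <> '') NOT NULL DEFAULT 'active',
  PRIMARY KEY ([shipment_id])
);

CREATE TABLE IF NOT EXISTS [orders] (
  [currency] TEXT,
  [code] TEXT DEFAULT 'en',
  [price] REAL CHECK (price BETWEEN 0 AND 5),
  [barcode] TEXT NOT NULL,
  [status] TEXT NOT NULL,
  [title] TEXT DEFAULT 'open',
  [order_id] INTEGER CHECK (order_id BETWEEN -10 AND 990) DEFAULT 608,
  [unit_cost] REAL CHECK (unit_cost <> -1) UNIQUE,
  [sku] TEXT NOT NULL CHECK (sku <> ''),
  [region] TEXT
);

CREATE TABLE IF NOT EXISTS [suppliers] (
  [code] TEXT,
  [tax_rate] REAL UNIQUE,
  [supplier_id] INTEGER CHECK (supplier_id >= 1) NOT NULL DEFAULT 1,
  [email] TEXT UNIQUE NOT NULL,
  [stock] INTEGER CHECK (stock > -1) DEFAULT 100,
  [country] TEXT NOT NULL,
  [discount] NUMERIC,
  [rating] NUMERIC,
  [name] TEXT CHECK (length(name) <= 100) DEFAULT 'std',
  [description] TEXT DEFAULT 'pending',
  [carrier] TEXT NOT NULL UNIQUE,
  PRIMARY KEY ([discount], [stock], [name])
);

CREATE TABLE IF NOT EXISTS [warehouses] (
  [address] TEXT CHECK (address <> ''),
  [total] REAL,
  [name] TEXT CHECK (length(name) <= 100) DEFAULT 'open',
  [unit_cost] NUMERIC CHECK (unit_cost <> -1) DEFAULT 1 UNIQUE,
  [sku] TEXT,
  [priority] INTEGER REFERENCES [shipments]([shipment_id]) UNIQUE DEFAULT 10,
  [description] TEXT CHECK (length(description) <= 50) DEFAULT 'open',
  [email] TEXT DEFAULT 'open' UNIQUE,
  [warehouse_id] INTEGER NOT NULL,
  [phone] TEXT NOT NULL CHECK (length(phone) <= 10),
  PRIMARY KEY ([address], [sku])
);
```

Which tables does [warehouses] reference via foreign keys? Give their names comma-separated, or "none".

- priority REFERENCES shipments(shipment_id).

shipments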